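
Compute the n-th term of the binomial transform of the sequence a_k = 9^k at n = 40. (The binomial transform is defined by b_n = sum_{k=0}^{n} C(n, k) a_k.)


With a_k = 9^k, b_n = sum_{k=0}^{n} C(n, k) 9^k = (1 + 9)^n by the binomial theorem.
For n = 40: (1 + 9)^40 = 10^40 = 10000000000000000000000000000000000000000.

10000000000000000000000000000000000000000


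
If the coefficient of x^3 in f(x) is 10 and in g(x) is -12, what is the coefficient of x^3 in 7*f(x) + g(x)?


Scalar multiplication scales coefficients: 7 * 10 = 70.
Then add the g coefficient: 70 + -12
= 58

58


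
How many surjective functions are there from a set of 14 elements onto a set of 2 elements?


By inclusion-exclusion on which target elements are missed, the number of surjections from an n-set onto a k-set is
surj(n, k) = sum_{j=0}^{k} (-1)^j C(k, j) (k - j)^n.
Equivalently surj(n, k) = k! * S(n, k), where S(n, k) is the Stirling number of the second kind.
For n = 14, k = 2:
S(14, 2) = 8191, so
surj = 2! * 8191 = 2 * 8191 = 16382.

16382


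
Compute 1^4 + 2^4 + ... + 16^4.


This power sum has a closed form given by Faulhaber's formula
sum_{k=1}^{m} k^p = (1 / (p + 1)) * sum_{j=0}^{p} C(p + 1, j) B_j m^(p + 1 - j),
but for small m direct computation is fastest:
1 + 16 + 81 + 256 + 625 + 1296 + 2401 + 4096 + 6561 + 10000 + 14641 + 20736 + 28561 + 38416 + 50625 + 65536 = 243848.

243848


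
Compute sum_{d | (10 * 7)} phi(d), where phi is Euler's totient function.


First, 10 * 7 = 70. One classical identity is sum_{d | n} phi(d) = n (each k in [1, n] has a unique gcd with n, and among the k's with gcd(k, n) = n/d there are phi(d) of them). So the sum equals 70. We also verify directly:
Divisors of 70: 1, 2, 5, 7, 10, 14, 35, 70.
phi values: 1, 1, 4, 6, 4, 6, 24, 24.
Sum = 70.

70


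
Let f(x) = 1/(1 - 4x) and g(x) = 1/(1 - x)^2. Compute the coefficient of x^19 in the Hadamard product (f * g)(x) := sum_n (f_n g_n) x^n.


f has coefficients f_k = 4^k. For g = 1/(1 - x)^2 the coefficient is g_k = C(k + 1, 1) = k + 1. The Hadamard coefficient is (f * g)_k = 4^k * (k + 1).
For k = 19: 4^19 * 20 = 274877906944 * 20 = 5497558138880.

5497558138880


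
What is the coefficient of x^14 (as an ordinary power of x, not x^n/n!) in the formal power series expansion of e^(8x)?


The exponential series is e^y = sum_{k>=0} y^k / k!. Substituting y = 8x gives
e^(8x) = sum_{k>=0} 8^k x^k / k!.
So the coefficient of x^n is a^n/n! with a = 8, n = 14:
8^14 / 14! = 4398046511104/87178291200 = 2147483648/42567525

2147483648/42567525


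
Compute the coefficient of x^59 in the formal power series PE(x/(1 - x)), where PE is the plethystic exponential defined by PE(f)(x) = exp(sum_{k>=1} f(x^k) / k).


For f(x) = x/(1 - x) we have
sum_{k>=1} f(x^k) / k = sum_{k>=1} (1/k) * x^k / (1 - x^k) = sum_{k, m >= 1} x^(k m) / k,
which after exponentiating simplifies to
PE(x/(1 - x)) = prod_{k>=1} 1 / (1 - x^k).
This is the generating function for the partition function p(n), so the coefficient of x^59 is p(59).
Computing p(59) by dynamic programming over parts 1, 2, ..., 59: p(59) = 831820.

831820


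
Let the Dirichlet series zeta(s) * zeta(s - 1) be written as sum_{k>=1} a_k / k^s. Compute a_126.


Convolution gives a_k = sum_{d | k} d * 1 = sum_{d | k} d = sigma(k), the sum of positive divisors of k.
For k = 126, the divisors are 1, 2, 3, 6, 7, 9, 14, 18, 21, 42, 63, 126, so
sigma(126) = 1 + 2 + 3 + 6 + 7 + 9 + 14 + 18 + 21 + 42 + 63 + 126 = 312.

312


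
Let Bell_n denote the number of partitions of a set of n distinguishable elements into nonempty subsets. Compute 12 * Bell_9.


Bell_9 can be computed from the Bell triangle or from Dobinski's identity Bell_n = (1/e) * sum_{k>=0} k^n / k!.
Computing Bell_9 = 21147.
Then 12 * 21147 = 253764.

253764


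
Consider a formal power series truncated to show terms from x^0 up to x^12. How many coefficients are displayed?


From x^0 to x^12 inclusive, the count is 12 - 0 + 1 = 13.

13


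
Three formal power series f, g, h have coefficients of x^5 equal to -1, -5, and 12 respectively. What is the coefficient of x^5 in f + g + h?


Series addition is componentwise:
-1 + -5 + 12
= 6

6


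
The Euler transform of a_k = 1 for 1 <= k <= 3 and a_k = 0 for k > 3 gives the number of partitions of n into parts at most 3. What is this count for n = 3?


Partitions of 3 into parts at most 3:
Using generating function (1-x)^(-1)(1-x^2)^(-1)(1-x^3)^(-1),
the coefficient of x^3 = 3

3


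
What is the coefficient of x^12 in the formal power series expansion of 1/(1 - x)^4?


The expansion 1/(1 - x)^r = sum_{k>=0} C(k + r - 1, r - 1) x^k follows from the multiset / negative-binomial theorem (or from repeated differentiation of the geometric series).
For r = 4 and k = 12:
C(15, 3) = 1307674368000 / (6 * 479001600) = 455.

455


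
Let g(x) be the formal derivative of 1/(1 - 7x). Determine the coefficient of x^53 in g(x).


Differentiate termwise: d/dx sum_{k>=0} 7^k x^k = sum_{k>=1} k 7^k x^(k-1) = sum_{j>=0} (j+1) 7^(j+1) x^j.
Equivalently, d/dx [1/(1 - 7x)] = 7/(1 - 7x)^2.
For j = 53: 54 * 7^54 = 54 * 4318114567396436564035293097707728087552248849 = 233178186639407574457905827276217316727821437846.

233178186639407574457905827276217316727821437846


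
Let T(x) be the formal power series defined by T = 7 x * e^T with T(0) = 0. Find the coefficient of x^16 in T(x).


Apply the Lagrange inversion formula: if T = 7 x * phi(T) with phi(t) = e^t, then
[x^n] T = 7^n * (1/n) [t^(n-1)] phi(t)^n = 7^n * (1/n) [t^(n-1)] e^(n t) = 7^n * (1/n) * n^(n-1) / (n-1)! = 7^n * n^(n-1) / n!.
When c = 1 this is the Cayley count of rooted labeled trees on n vertices, divided by n!.
For n = 16: 7^16 * 16^15 / 16! = 33232930569601 * 1152921504606846976/20922789888000 = 23862852954350227835322368/13030875.

23862852954350227835322368/13030875


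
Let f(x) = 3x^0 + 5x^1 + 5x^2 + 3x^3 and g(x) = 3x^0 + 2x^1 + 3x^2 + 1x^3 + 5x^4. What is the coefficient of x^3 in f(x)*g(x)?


Cauchy product at x^3:
3*1 + 5*3 + 5*2 + 3*3
= 37

37


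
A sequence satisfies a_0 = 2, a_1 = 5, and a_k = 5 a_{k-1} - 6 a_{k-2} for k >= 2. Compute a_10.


The characteristic equation is t^2 - 5 t + 6 = 0, with roots r_1 = 2 and r_2 = 3 (so c_1 = r_1 + r_2, c_2 = -r_1 r_2 as required).
One can use the closed form a_n = A r_1^n + B r_2^n, but direct iteration is more reliable:
a_0 = 2, a_1 = 5, a_2 = 13, a_3 = 35, a_4 = 97, a_5 = 275, a_6 = 793, a_7 = 2315, a_8 = 6817, a_9 = 20195, a_10 = 60073.
So a_10 = 60073.

60073


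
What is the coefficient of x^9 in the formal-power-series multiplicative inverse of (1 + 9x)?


The inverse is 1/(1 + 9x). Apply the geometric identity 1/(1 - y) = sum_{k>=0} y^k with y = -9x:
1/(1 + 9x) = sum_{k>=0} (-9)^k x^k.
So the coefficient of x^9 is (-9)^9 = -387420489.

-387420489


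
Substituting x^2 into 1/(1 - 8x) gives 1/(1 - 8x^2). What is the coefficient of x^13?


Since 1/(1 - 8x^2) only has even powers of x,
the coefficient of x^13 (odd) is 0.

0


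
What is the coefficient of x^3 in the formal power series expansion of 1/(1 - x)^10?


The negative binomial / multiset identity is
1/(1 - x)^r = sum_{k>=0} C(k + r - 1, r - 1) x^k.
Here r = 10 and k = 3, so the coefficient is
C(3 + 9, 9) = C(12, 9)
= 220

220


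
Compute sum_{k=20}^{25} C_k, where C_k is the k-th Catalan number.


C_20 through C_25: 6564120420, 24466267020, 91482563640, 343059613650, 1289904147324, 4861946401452
Sum = 6564120420 + 24466267020 + 91482563640 + 343059613650 + 1289904147324 + 4861946401452
= 6617423113506

6617423113506


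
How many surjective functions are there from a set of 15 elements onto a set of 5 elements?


By inclusion-exclusion on which target elements are missed, the number of surjections from an n-set onto a k-set is
surj(n, k) = sum_{j=0}^{k} (-1)^j C(k, j) (k - j)^n.
Equivalently surj(n, k) = k! * S(n, k), where S(n, k) is the Stirling number of the second kind.
For n = 15, k = 5:
S(15, 5) = 210766920, so
surj = 5! * 210766920 = 120 * 210766920 = 25292030400.

25292030400


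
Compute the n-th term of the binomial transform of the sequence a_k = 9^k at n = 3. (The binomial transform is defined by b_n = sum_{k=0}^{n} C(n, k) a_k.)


With a_k = 9^k, b_n = sum_{k=0}^{n} C(n, k) 9^k = (1 + 9)^n by the binomial theorem.
For n = 3: (1 + 9)^3 = 10^3 = 1000.

1000


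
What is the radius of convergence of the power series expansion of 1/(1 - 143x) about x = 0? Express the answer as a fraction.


Expanding 1/(1 - 143x) = sum_{k>=0} 143^k x^k, the series converges when |143x| < 1, i.e., |x| < 1/143.
So the radius of convergence is 1/143 = 1/143.

1/143


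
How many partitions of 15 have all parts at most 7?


Using the generating function (1-x)^(-1)(1-x^2)^(-1)...(1-x^7)^(-1),
the coefficient of x^15 counts these restricted partitions.
Result = 131

131


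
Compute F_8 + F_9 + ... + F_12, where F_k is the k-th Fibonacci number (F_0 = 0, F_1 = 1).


Use the identity sum_{k=0}^{N} F_k = F_{N+2} - 1 (which follows from F_{k+2} - F_{k+1} = F_k). Then
sum_{k=8}^{12} F_k = (F_{14} - 1) - (F_{9} - 1) = F_{14} - F_{9}.
Computing: F_{14} = 377, F_{9} = 34, so
Sum = 377 - 34 = 343.

343


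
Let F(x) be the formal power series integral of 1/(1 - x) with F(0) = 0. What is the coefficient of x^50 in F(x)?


1/(1 - x) = sum_{k>=0} x^k. Integrating termwise and using F(0) = 0 gives
F(x) = sum_{k>=0} x^(k+1) / (k+1) = sum_{m>=1} x^m / m = -ln(1 - x).
So the coefficient of x^50 is 1/50 = 1/50.

1/50


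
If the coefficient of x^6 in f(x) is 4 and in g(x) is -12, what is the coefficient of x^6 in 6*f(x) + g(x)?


Scalar multiplication scales coefficients: 6 * 4 = 24.
Then add the g coefficient: 24 + -12
= 12

12


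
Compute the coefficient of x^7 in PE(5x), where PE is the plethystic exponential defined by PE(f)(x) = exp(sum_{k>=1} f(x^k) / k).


With f(x) = 5x, the exponent is sum_{k>=1} 5 x^k / k = 5 * (-ln(1 - x)). Exponentiating:
PE(5x) = exp(-5 ln(1 - x)) = 1/(1 - x)^5.
By the negative binomial expansion, [x^n] 1/(1 - x)^5 = C(n + 4, 4).
For n = 7: C(11, 4) = 330.

330


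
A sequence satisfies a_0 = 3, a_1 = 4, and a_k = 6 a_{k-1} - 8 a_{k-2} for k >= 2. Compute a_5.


The characteristic equation is t^2 - 6 t + 8 = 0, with roots r_1 = 4 and r_2 = 2 (so c_1 = r_1 + r_2, c_2 = -r_1 r_2 as required).
One can use the closed form a_n = A r_1^n + B r_2^n, but direct iteration is more reliable:
a_0 = 3, a_1 = 4, a_2 = 0, a_3 = -32, a_4 = -192, a_5 = -896.
So a_5 = -896.

-896


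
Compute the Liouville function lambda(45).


The Liouville function is lambda(k) = (-1)^Omega(k), where Omega(k) counts the prime factors of k with multiplicity.
Factoring: 45 = 3 * 3 * 5, so Omega(45) = 3.
lambda(45) = (-1)^3 = -1.

-1


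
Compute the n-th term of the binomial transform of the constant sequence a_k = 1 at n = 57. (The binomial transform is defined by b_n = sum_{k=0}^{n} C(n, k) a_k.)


With a_k = 1 for all k, b_n = sum_{k=0}^{n} C(n, k) = 2^n by the binomial theorem.
For n = 57: 2^57 = 144115188075855872.

144115188075855872


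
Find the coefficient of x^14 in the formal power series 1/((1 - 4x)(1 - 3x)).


By partial fractions or Cauchy convolution:
The coefficient equals sum_{k=0}^{14} 4^k * 3^(14-k).
= 1059392917

1059392917


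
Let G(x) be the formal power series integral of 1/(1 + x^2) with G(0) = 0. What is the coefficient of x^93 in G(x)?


1/(1 + x^2) = sum_{j>=0} (-1)^j x^(2j). Integrating termwise with G(0) = 0:
G(x) = sum_{j>=0} (-1)^j x^(2j+1) / (2j+1) = arctan(x).
Only odd powers are nonzero. For x^93 write 93 = 2*46 + 1, giving
(-1)^46 / 93 = 1/93 = 1/93.

1/93


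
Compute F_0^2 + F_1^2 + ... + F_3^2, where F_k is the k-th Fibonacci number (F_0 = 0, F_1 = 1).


There is a standard identity sum_{k=0}^{N} F_k^2 = F_N * F_{N+1} (proved inductively from the telescoping relation F_k^2 = F_k F_{k+1} - F_{k-1} F_k). Then
sum_{k=0}^{3} F_k^2 = F_3 F_4 - F_0 F_0.
Computing: F_3 = 2, F_4 = 3.
Sum = 2 * 3 = 6.

6


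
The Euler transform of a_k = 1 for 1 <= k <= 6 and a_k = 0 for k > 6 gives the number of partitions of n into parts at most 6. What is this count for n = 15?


Partitions of 15 into parts at most 6:
Using generating function (1-x)^(-1)(1-x^2)^(-1)...(1-x^6)^(-1),
the coefficient of x^15 = 110

110


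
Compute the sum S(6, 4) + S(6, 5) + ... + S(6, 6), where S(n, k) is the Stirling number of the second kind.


By definition, S(n, k) counts partitions of an n-set into exactly k nonempty blocks.
Computing row n = 6 for k = 4..6:
S(6, k): 65, 15, 1
Sum = 81.

81


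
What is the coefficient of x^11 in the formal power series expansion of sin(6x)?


The Maclaurin series is sin(t) = sum_{k>=0} (-1)^k t^(2k+1) / (2k+1)!, so substituting t = 6x, only odd powers of x are nonzero, with coefficient of x^(2k+1) equal to (-1)^k 6^(2k+1) / (2k+1)!.
Write 11 = 2*5 + 1, giving the coefficient (-1)^5 * 6^11 / 11! = -362797056/39916800 = -17496/1925.

-17496/1925


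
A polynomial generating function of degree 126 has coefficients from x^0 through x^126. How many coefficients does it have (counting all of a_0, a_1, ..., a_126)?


A polynomial of degree 126 takes the form a_0 + a_1 x + ... + a_126 x^126.
The number of coefficients is 126 + 1 = 127.

127


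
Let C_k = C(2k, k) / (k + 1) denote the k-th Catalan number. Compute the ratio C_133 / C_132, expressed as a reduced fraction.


Using C_k = (2k)! / (k! (k+1)!), the ratio C_{k+1}/C_k simplifies to
C_{k+1}/C_k = [(2k+2)! / ((k+1)! (k+2)!)] * [k! (k+1)! / (2k)!]
 = (2k+2)(2k+1) / ((k+1)(k+2)) = 2(2k+1) / (k+2).
For k = 132: 2(2*132 + 1) / (132 + 2) = 530/134 = 265/67.

265/67


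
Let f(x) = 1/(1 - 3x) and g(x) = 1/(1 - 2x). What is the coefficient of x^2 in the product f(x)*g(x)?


The coefficient of x^n in f*g is the Cauchy product: sum_{k=0}^{n} a^k * b^(n-k).
With a=3, b=2, n=2:
sum_{k=0}^{2} 3^k * 2^(2-k)
= 19

19


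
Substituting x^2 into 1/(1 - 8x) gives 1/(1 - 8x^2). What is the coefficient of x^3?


Since 1/(1 - 8x^2) only has even powers of x,
the coefficient of x^3 (odd) is 0.

0


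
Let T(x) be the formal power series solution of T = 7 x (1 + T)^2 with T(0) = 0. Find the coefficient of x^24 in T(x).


Apply the Lagrange inversion formula: if T = 7 x * phi(T) with phi(t) = (1 + t)^2, then [x^n] T = 7^n * (1/n) [t^(n-1)] phi(t)^n = 7^n * (1/n) [t^(n-1)] (1 + t)^(2n) = 7^n * (1/n) C(2n, n-1).
Using the identity C(2n, n-1) = C(2n, n) * n / (n+1), the unscaled factor equals C(2n, n) / (n+1) = C_n, the n-th Catalan number.
For n = 24: C_24 = C(48, 24) / 25 = 32247603683100/25 = 1289904147324.
With the 7^24 = 191581231380566414401 factor, the coefficient is 191581231380566414401 * 1289904147324 = 247121424907231472112073939212924.

247121424907231472112073939212924


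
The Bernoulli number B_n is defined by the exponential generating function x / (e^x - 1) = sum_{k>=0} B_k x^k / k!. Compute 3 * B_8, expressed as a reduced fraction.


Bernoulli numbers can also be computed recursively via B_0 = 1 and sum_{j=0}^{m} C(m+1, j) B_j = 0 for m >= 1. Odd-index Bernoulli numbers vanish for k >= 3.
Computing B_8 = -1/30, so 3 * B_8 = 3 * -1/30 = -1/10.

-1/10


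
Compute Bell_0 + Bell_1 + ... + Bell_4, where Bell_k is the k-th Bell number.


Recall Bell_k counts set partitions of a k-set (with Bell_0 = 1 by convention).
Bell_0 through Bell_4: 1, 1, 2, 5, 15
Sum = 1 + 1 + 2 + 5 + 15 = 24.

24


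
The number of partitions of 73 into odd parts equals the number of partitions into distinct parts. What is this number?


Computing partitions of 73 into odd parts (1, 3, 5, ...):
Using the generating function prod_{k>=0} 1/(1-x^(2k+1)),
the count is 40026

40026


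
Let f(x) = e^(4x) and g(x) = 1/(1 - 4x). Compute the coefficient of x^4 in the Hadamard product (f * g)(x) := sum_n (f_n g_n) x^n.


Expanding: f_k = 4^k/k! (from e^(4x)) and g_k = 4^k (from 1/(1 - 4x)). So the Hadamard coefficient (f * g)_k = 4^k 4^k / k! = (16)^k / k!.
For k = 4: 16^4/4! = 65536/24 = 8192/3.

8192/3


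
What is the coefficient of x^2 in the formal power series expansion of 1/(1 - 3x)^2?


The general identity 1/(1 - c x)^r = sum_{k>=0} c^k C(k + r - 1, r - 1) x^k follows by substituting y = c x into 1/(1 - y)^r = sum_{k>=0} C(k + r - 1, r - 1) y^k.
For c = 3, r = 2, k = 2:
3^2 * C(3, 1) = 9 * 3 = 27.

27


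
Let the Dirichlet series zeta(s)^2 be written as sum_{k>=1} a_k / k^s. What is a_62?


The Dirichlet convolution of the constant function 1 with itself gives (1 * 1)(k) = sum_{d | k} 1 = d(k), the number of positive divisors of k.
Since zeta(s) = sum_{k>=1} 1/k^s, we have zeta(s)^2 = sum_{k>=1} d(k)/k^s, so a_k = d(k).
For k = 62: the divisors are 1, 2, 31, 62.
Count = 4.

4


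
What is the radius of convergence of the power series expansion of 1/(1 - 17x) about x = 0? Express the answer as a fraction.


Expanding 1/(1 - 17x) = sum_{k>=0} 17^k x^k, the series converges when |17x| < 1, i.e., |x| < 1/17.
So the radius of convergence is 1/17 = 1/17.

1/17


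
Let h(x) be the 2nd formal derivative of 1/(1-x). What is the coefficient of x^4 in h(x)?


Differentiating 2 times: d^2/dx^2 [1/(1-x)] = 2!/(1-x)^3.
The expansion 1/(1-x)^3 = sum_{k>=0} C(k+2, 2) x^k, so the coefficient of x^n in 2!/(1-x)^3 is 2! * C(n+2, 2).
For n = 4: 2 * C(6, 2) = 2 * 15 = 30

30


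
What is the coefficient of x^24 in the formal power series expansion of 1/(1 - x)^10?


The negative binomial / multiset identity is
1/(1 - x)^r = sum_{k>=0} C(k + r - 1, r - 1) x^k.
Here r = 10 and k = 24, so the coefficient is
C(24 + 9, 9) = C(33, 9)
= 38567100

38567100


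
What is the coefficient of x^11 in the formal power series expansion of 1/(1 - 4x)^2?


The general identity 1/(1 - c x)^r = sum_{k>=0} c^k C(k + r - 1, r - 1) x^k follows by substituting y = c x into 1/(1 - y)^r = sum_{k>=0} C(k + r - 1, r - 1) y^k.
For c = 4, r = 2, k = 11:
4^11 * C(12, 1) = 4194304 * 12 = 50331648.

50331648


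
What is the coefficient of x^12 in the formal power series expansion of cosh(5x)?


The Maclaurin series is cosh(t) = sum_{m>=0} t^(2m) / (2m)!, so substituting t = 5x, only even powers of x are nonzero, with coefficient of x^(2m) equal to 5^(2m) / (2m)!.
For x^12 the coefficient is 5^12/12! = 244140625/479001600 = 9765625/19160064.

9765625/19160064


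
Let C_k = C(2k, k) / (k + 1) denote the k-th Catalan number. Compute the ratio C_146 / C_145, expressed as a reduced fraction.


Using C_k = (2k)! / (k! (k+1)!), the ratio C_{k+1}/C_k simplifies to
C_{k+1}/C_k = [(2k+2)! / ((k+1)! (k+2)!)] * [k! (k+1)! / (2k)!]
 = (2k+2)(2k+1) / ((k+1)(k+2)) = 2(2k+1) / (k+2).
For k = 145: 2(2*145 + 1) / (145 + 2) = 582/147 = 194/49.

194/49


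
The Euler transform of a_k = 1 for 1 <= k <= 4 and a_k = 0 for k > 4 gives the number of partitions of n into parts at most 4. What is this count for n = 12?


Partitions of 12 into parts at most 4:
Using generating function (1-x)^(-1)(1-x^2)^(-1)...(1-x^4)^(-1),
the coefficient of x^12 = 34

34


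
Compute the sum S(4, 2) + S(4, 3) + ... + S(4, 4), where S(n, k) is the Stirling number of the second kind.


By definition, S(n, k) counts partitions of an n-set into exactly k nonempty blocks.
Computing row n = 4 for k = 2..4:
S(4, k): 7, 6, 1
Sum = 14.

14


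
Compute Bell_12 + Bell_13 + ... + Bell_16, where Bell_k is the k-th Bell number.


Recall Bell_k counts set partitions of a k-set (with Bell_0 = 1 by convention).
Bell_12 through Bell_16: 4213597, 27644437, 190899322, 1382958545, 10480142147
Sum = 4213597 + 27644437 + 190899322 + 1382958545 + 10480142147 = 12085858048.

12085858048


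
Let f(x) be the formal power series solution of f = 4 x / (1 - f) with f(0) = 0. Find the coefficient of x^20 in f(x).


Apply Lagrange inversion: f = 4 x * phi(f) with phi(t) = 1/(1 - t), so
[x^n] f = 4^n * (1/n) [t^(n-1)] phi(t)^n = 4^n * (1/n) [t^(n-1)] (1 - t)^(-n) = 4^n * (1/n) C(2n - 2, n - 1) = 4^n * C_{n-1}.
For n = 20: C_19 = C(38, 19) / 20 = 35345263800/20 = 1767263190.
With the 4^20 = 1099511627776 factor, the coefficient is 1099511627776 * 1767263190 = 1943126426745506365440.

1943126426745506365440


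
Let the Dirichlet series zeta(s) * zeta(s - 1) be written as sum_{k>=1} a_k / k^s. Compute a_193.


Convolution gives a_k = sum_{d | k} d * 1 = sum_{d | k} d = sigma(k), the sum of positive divisors of k.
For k = 193, the divisors are 1, 193, so
sigma(193) = 1 + 193 = 194.

194


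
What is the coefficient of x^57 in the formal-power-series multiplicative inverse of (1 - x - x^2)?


Let the inverse be f(x) = sum_{k>=0} a_k x^k. From f(x) * (1 - x - x^2) = 1 and matching coefficients:
 x^0: a_0 = 1.
 x^1: a_1 - a_0 = 0, so a_1 = 1.
 x^k (k >= 2): a_k - a_{k-1} - a_{k-2} = 0, i.e. a_k = a_{k-1} + a_{k-2}.
This is the Fibonacci-type recurrence shifted so that a_0 = a_1 = 1.
Iterating: a_0=1, a_1=1, a_2=2, a_3=3, a_4=5, a_5=8, a_6=13, a_7=21, a_8=34, a_9=55, ...
a_57 = 591286729879.

591286729879


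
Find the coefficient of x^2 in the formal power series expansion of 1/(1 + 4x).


Write 1/(1 + c x) = 1/(1 - (-c) x) and apply the geometric-series identity
1/(1 - y) = sum_{k>=0} y^k to get 1/(1 + c x) = sum_{k>=0} (-c)^k x^k.
So the coefficient of x^k is (-c)^k = (-1)^k * c^k.
Here c = 4 and k = 2:
(-4)^2 = 1 * 16 = 16

16


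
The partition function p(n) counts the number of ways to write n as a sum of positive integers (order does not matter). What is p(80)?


Using the generating function prod_{k>=1} 1/(1-x^k), we compute p(80).
By dynamic programming over parts 1 through 80:
p(80) = 15796476

15796476


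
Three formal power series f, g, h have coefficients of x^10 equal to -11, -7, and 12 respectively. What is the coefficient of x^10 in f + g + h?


Series addition is componentwise:
-11 + -7 + 12
= -6

-6


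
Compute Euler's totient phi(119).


phi(n) counts integers in [1, n] coprime to n. Using the multiplicative formula phi(n) = n * prod_{p | n} (1 - 1/p):
119 = 7 * 17, so
phi(119) = 119 * (1 - 1/7) * (1 - 1/17) = 96.

96


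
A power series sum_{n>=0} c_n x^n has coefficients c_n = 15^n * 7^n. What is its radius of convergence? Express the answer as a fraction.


By the root test (Cauchy-Hadamard), the radius is R = 1 / limsup_n |c_n|^(1/n).
Here |c_n|^(1/n) = (15^n * 7^n)^(1/n) = 15 * 7 = 105 for all n.
So R = 1/105 = 1/105.

1/105


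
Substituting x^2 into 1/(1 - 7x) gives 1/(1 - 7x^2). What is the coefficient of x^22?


The coefficient of x^(2m) in 1/(1 - 7x^2) is 7^m.
With n = 22 = 2*11, the coefficient is 7^11 = 1977326743.

1977326743


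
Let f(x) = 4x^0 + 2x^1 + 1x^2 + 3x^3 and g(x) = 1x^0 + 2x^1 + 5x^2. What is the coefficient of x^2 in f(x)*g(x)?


Cauchy product at x^2:
4*5 + 2*2 + 1*1
= 25

25


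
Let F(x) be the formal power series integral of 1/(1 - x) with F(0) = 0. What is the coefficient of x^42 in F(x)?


1/(1 - x) = sum_{k>=0} x^k. Integrating termwise and using F(0) = 0 gives
F(x) = sum_{k>=0} x^(k+1) / (k+1) = sum_{m>=1} x^m / m = -ln(1 - x).
So the coefficient of x^42 is 1/42 = 1/42.

1/42


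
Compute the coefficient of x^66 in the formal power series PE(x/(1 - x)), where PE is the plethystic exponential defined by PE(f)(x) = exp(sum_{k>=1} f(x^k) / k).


For f(x) = x/(1 - x) we have
sum_{k>=1} f(x^k) / k = sum_{k>=1} (1/k) * x^k / (1 - x^k) = sum_{k, m >= 1} x^(k m) / k,
which after exponentiating simplifies to
PE(x/(1 - x)) = prod_{k>=1} 1 / (1 - x^k).
This is the generating function for the partition function p(n), so the coefficient of x^66 is p(66).
Computing p(66) by dynamic programming over parts 1, 2, ..., 66: p(66) = 2323520.

2323520


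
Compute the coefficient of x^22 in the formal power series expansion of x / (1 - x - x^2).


Let f(x) = sum_{k>=0} a_k x^k. Multiplying f(x) * (1 - x - x^2) = x and matching coefficients gives a_0 = 0, a_1 = 1, and a_k = a_{k-1} + a_{k-2} for k >= 2. These are the Fibonacci numbers F_k.
Iterating from F_0 = 0, F_1 = 1:
F_0=0, F_1=1, F_2=1, F_3=2, F_4=3, F_5=5, F_6=8, F_7=13, F_8=21, F_9=34, ...
F_22 = 17711.

17711


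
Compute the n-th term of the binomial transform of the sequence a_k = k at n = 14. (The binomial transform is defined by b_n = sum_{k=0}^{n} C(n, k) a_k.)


With a_k = k, b_n = sum_{k=0}^{n} C(n, k) k. Using k * C(n, k) = n * C(n-1, k-1) gives b_n = n * sum_{k>=1} C(n-1, k-1) = n * 2^(n-1).
For n = 14: 14 * 2^13 = 14 * 8192 = 114688.

114688


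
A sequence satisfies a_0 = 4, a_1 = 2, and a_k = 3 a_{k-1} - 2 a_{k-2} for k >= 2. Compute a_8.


The characteristic equation is t^2 - 3 t + 2 = 0, with roots r_1 = 2 and r_2 = 1 (so c_1 = r_1 + r_2, c_2 = -r_1 r_2 as required).
One can use the closed form a_n = A r_1^n + B r_2^n, but direct iteration is more reliable:
a_0 = 4, a_1 = 2, a_2 = -2, a_3 = -10, a_4 = -26, a_5 = -58, a_6 = -122, a_7 = -250, a_8 = -506.
So a_8 = -506.

-506


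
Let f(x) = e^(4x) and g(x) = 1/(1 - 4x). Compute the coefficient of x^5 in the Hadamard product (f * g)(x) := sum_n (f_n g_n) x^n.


Expanding: f_k = 4^k/k! (from e^(4x)) and g_k = 4^k (from 1/(1 - 4x)). So the Hadamard coefficient (f * g)_k = 4^k 4^k / k! = (16)^k / k!.
For k = 5: 16^5/5! = 1048576/120 = 131072/15.

131072/15


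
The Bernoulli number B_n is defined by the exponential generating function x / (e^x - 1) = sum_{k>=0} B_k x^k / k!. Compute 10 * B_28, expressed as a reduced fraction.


Bernoulli numbers can also be computed recursively via B_0 = 1 and sum_{j=0}^{m} C(m+1, j) B_j = 0 for m >= 1. Odd-index Bernoulli numbers vanish for k >= 3.
Computing B_28 = -23749461029/870, so 10 * B_28 = 10 * -23749461029/870 = -23749461029/87.

-23749461029/87


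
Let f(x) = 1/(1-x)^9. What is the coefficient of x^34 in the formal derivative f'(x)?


Differentiate: d/dx [ 1/(1-x)^r ] = r / (1-x)^(r+1).
Here r = 9, so f'(x) = 9 / (1-x)^10.
The expansion of 1/(1-x)^(r+1) has coefficient of x^n equal to C(n+r, r).
So the coefficient of x^34 in f'(x) is
9 * C(43, 9) = 9 * 563921995 = 5075297955

5075297955


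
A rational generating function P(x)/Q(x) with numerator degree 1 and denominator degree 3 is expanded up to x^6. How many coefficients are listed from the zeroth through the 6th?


Expanding up to x^6 gives the coefficients for x^0, x^1, ..., x^6.
That is 6 + 1 = 7 coefficients in total.

7


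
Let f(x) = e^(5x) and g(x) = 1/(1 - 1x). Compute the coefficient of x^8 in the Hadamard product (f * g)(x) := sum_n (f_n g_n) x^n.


Expanding: f_k = 5^k/k! (from e^(5x)) and g_k = 1^k (from 1/(1 - 1x)). So the Hadamard coefficient (f * g)_k = 5^k 1^k / k! = (5)^k / k!.
For k = 8: 5^8/8! = 390625/40320 = 78125/8064.

78125/8064


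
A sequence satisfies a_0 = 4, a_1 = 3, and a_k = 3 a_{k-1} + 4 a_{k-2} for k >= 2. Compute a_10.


The characteristic equation is t^2 - 3 t - 4 = 0, with roots r_1 = 4 and r_2 = -1 (so c_1 = r_1 + r_2, c_2 = -r_1 r_2 as required).
One can use the closed form a_n = A r_1^n + B r_2^n, but direct iteration is more reliable:
a_0 = 4, a_1 = 3, a_2 = 25, a_3 = 87, a_4 = 361, a_5 = 1431, a_6 = 5737, a_7 = 22935, a_8 = 91753, a_9 = 366999, a_10 = 1468009.
So a_10 = 1468009.

1468009


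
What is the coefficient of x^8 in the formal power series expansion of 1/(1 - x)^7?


The expansion 1/(1 - x)^r = sum_{k>=0} C(k + r - 1, r - 1) x^k follows from the multiset / negative-binomial theorem (or from repeated differentiation of the geometric series).
For r = 7 and k = 8:
C(14, 6) = 87178291200 / (720 * 40320) = 3003.

3003


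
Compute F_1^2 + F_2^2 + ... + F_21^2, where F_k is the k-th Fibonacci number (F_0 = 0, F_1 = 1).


There is a standard identity sum_{k=0}^{N} F_k^2 = F_N * F_{N+1} (proved inductively from the telescoping relation F_k^2 = F_k F_{k+1} - F_{k-1} F_k). Then
sum_{k=1}^{21} F_k^2 = F_21 F_22 - F_0 F_1.
Computing: F_21 = 10946, F_22 = 17711, F_0 = 0, F_1 = 1.
Sum = 10946 * 17711 - 0 * 1 = 193864606.

193864606


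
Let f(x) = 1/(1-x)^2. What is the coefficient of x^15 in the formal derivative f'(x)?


Differentiate: d/dx [ 1/(1-x)^r ] = r / (1-x)^(r+1).
Here r = 2, so f'(x) = 2 / (1-x)^3.
The expansion of 1/(1-x)^(r+1) has coefficient of x^n equal to C(n+r, r).
So the coefficient of x^15 in f'(x) is
2 * C(17, 2) = 2 * 136 = 272

272


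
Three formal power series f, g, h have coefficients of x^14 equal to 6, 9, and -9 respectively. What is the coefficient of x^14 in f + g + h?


Series addition is componentwise:
6 + 9 + -9
= 6

6


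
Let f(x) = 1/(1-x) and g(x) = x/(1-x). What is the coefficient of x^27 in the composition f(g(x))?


First simplify the composition: f(g(x)) = 1/(1 - x/(1-x)) = (1-x)/((1-x) - x) = (1-x)/(1-2x).
Now extract the coefficient. Write (1-x)/(1-2x) = 1/(1-2x) - x/(1-2x).
The coefficient of x^n in 1/(1-2x) is 2^n, and in x/(1-2x) is 2^(n-1) (for n >= 1).
So the coefficient of x^27 is 2^27 - 2^26 = 134217728 - 67108864 = 67108864.

67108864


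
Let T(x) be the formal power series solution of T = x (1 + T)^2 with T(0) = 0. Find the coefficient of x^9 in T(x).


Apply the Lagrange inversion formula: if T = x * phi(T) with phi(t) = (1 + t)^2, then [x^n] T = (1/n) [t^(n-1)] phi(t)^n = (1/n) [t^(n-1)] (1 + t)^(2n) = (1/n) C(2n, n-1).
Using the identity C(2n, n-1) = C(2n, n) * n / (n+1), the unscaled factor equals C(2n, n) / (n+1) = C_n, the n-th Catalan number.
For n = 9: C_9 = C(18, 9) / 10 = 48620/10 = 4862 = 4862.

4862


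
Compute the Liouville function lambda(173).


The Liouville function is lambda(k) = (-1)^Omega(k), where Omega(k) counts the prime factors of k with multiplicity.
Factoring: 173 = 173, so Omega(173) = 1.
lambda(173) = (-1)^1 = -1.

-1


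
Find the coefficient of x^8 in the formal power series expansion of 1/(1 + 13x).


Write 1/(1 + c x) = 1/(1 - (-c) x) and apply the geometric-series identity
1/(1 - y) = sum_{k>=0} y^k to get 1/(1 + c x) = sum_{k>=0} (-c)^k x^k.
So the coefficient of x^k is (-c)^k = (-1)^k * c^k.
Here c = 13 and k = 8:
(-13)^8 = 1 * 815730721 = 815730721

815730721


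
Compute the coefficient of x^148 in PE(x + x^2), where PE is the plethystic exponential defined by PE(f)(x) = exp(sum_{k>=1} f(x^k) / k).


With f(x) = x + x^2, the exponent is sum_{k>=1} (x^k + x^(2k)) / k = -ln(1 - x) - ln(1 - x^2). Exponentiating:
PE(x + x^2) = 1 / ((1 - x)(1 - x^2)).
This is the generating function for partitions of n into parts of size 1 or 2. The number of 2's can be any j in 0..74, and the rest are 1's, so
[x^148] = floor(148/2) + 1 = 75.

75


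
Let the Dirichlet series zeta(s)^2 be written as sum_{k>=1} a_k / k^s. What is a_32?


The Dirichlet convolution of the constant function 1 with itself gives (1 * 1)(k) = sum_{d | k} 1 = d(k), the number of positive divisors of k.
Since zeta(s) = sum_{k>=1} 1/k^s, we have zeta(s)^2 = sum_{k>=1} d(k)/k^s, so a_k = d(k).
For k = 32: the divisors are 1, 2, 4, 8, 16, 32.
Count = 6.

6


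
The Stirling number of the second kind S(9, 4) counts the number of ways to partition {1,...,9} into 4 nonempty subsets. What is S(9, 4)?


Using the explicit formula S(n,k) = (1/k!) sum_{j=0}^{k} (-1)^(k-j) C(k,j) j^n:
S(9, 4) = 7770
Equivalently, S(n,k) is n! times the coefficient of x^n in the EGF (e^x - 1)^k / k!.

7770


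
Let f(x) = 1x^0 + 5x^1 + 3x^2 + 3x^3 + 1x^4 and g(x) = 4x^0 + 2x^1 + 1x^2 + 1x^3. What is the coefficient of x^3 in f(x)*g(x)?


Cauchy product at x^3:
1*1 + 5*1 + 3*2 + 3*4
= 24

24


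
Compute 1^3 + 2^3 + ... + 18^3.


This power sum has a closed form given by Faulhaber's formula
sum_{k=1}^{m} k^p = (1 / (p + 1)) * sum_{j=0}^{p} C(p + 1, j) B_j m^(p + 1 - j),
but for small m direct computation is fastest:
1 + 8 + 27 + 64 + 125 + 216 + 343 + 512 + 729 + 1000 + 1331 + 1728 + 2197 + 2744 + 3375 + 4096 + 4913 + 5832 = 29241.

29241


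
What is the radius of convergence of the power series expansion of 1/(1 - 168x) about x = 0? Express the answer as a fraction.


Expanding 1/(1 - 168x) = sum_{k>=0} 168^k x^k, the series converges when |168x| < 1, i.e., |x| < 1/168.
So the radius of convergence is 1/168 = 1/168.

1/168


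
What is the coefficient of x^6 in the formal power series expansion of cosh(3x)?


The Maclaurin series is cosh(t) = sum_{m>=0} t^(2m) / (2m)!, so substituting t = 3x, only even powers of x are nonzero, with coefficient of x^(2m) equal to 3^(2m) / (2m)!.
For x^6 the coefficient is 3^6/6! = 729/720 = 81/80.

81/80


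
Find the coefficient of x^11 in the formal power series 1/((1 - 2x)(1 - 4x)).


By partial fractions or Cauchy convolution:
The coefficient equals sum_{k=0}^{11} 2^k * 4^(11-k).
= 8386560

8386560


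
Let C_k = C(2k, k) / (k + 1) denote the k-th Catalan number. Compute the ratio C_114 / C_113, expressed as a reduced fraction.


Using C_k = (2k)! / (k! (k+1)!), the ratio C_{k+1}/C_k simplifies to
C_{k+1}/C_k = [(2k+2)! / ((k+1)! (k+2)!)] * [k! (k+1)! / (2k)!]
 = (2k+2)(2k+1) / ((k+1)(k+2)) = 2(2k+1) / (k+2).
For k = 113: 2(2*113 + 1) / (113 + 2) = 454/115 = 454/115.

454/115


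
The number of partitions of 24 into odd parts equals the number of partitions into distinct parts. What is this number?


Computing partitions of 24 into odd parts (1, 3, 5, ...):
Using the generating function prod_{k>=0} 1/(1-x^(2k+1)),
the count is 122

122


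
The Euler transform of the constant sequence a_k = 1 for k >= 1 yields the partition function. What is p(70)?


The Euler transform converts the sequence a_k = 1 into the number of integer partitions.
Using the recurrence or dynamic programming:
p(70) = 4087968

4087968


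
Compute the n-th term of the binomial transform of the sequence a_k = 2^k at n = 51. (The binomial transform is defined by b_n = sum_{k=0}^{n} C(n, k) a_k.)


With a_k = 2^k, b_n = sum_{k=0}^{n} C(n, k) 2^k = (1 + 2)^n by the binomial theorem.
For n = 51: (1 + 2)^51 = 3^51 = 2153693963075557766310747.

2153693963075557766310747


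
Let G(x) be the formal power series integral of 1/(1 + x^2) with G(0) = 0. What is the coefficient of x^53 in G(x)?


1/(1 + x^2) = sum_{j>=0} (-1)^j x^(2j). Integrating termwise with G(0) = 0:
G(x) = sum_{j>=0} (-1)^j x^(2j+1) / (2j+1) = arctan(x).
Only odd powers are nonzero. For x^53 write 53 = 2*26 + 1, giving
(-1)^26 / 53 = 1/53 = 1/53.

1/53


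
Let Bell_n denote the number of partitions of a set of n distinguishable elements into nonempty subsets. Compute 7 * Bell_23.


Bell_23 can be computed from the Bell triangle or from Dobinski's identity Bell_n = (1/e) * sum_{k>=0} k^n / k!.
Computing Bell_23 = 44152005855084346.
Then 7 * 44152005855084346 = 309064040985590422.

309064040985590422


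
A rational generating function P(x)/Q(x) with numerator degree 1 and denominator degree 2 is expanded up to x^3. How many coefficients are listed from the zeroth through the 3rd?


Expanding up to x^3 gives the coefficients for x^0, x^1, ..., x^3.
That is 3 + 1 = 4 coefficients in total.

4


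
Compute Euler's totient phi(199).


phi(n) counts integers in [1, n] coprime to n. Using the multiplicative formula phi(n) = n * prod_{p | n} (1 - 1/p):
199 = 199, so
phi(199) = 199 * (1 - 1/199) = 198.

198


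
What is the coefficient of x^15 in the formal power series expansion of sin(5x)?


The Maclaurin series is sin(t) = sum_{k>=0} (-1)^k t^(2k+1) / (2k+1)!, so substituting t = 5x, only odd powers of x are nonzero, with coefficient of x^(2k+1) equal to (-1)^k 5^(2k+1) / (2k+1)!.
Write 15 = 2*7 + 1, giving the coefficient (-1)^7 * 5^15 / 15! = -30517578125/1307674368000 = -244140625/10461394944.

-244140625/10461394944


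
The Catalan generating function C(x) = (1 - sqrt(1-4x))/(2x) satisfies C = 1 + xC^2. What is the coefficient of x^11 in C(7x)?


Substituting x -> 7x scales the n-th coefficient by 7^n, so [x^11] C(7x) = 7^11 * C_11.
C_11 = C(2*11, 11)/(12) = 705432/12 = 58786.
So 7^11 * 58786 = 1977326743 * 58786 = 116239129913998.

116239129913998


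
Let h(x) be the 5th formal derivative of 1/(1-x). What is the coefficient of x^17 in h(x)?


Differentiating 5 times: d^5/dx^5 [1/(1-x)] = 5!/(1-x)^6.
The expansion 1/(1-x)^6 = sum_{k>=0} C(k+5, 5) x^k, so the coefficient of x^n in 5!/(1-x)^6 is 5! * C(n+5, 5).
For n = 17: 120 * C(22, 5) = 120 * 26334 = 3160080

3160080


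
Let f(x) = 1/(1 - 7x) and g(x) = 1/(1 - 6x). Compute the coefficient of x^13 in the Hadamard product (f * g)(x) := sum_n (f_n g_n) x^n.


f has coefficients f_k = 7^k and g has coefficients g_k = 6^k, so the Hadamard product has coefficient (f*g)_k = 7^k * 6^k = 42^k.
For k = 13: 42^13 = 1265437718438866624512.

1265437718438866624512


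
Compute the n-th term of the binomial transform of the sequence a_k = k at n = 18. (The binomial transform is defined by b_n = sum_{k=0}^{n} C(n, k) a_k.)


With a_k = k, b_n = sum_{k=0}^{n} C(n, k) k. Using k * C(n, k) = n * C(n-1, k-1) gives b_n = n * sum_{k>=1} C(n-1, k-1) = n * 2^(n-1).
For n = 18: 18 * 2^17 = 18 * 131072 = 2359296.

2359296


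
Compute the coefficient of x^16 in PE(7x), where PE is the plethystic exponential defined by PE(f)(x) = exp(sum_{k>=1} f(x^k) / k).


With f(x) = 7x, the exponent is sum_{k>=1} 7 x^k / k = 7 * (-ln(1 - x)). Exponentiating:
PE(7x) = exp(-7 ln(1 - x)) = 1/(1 - x)^7.
By the negative binomial expansion, [x^n] 1/(1 - x)^7 = C(n + 6, 6).
For n = 16: C(22, 6) = 74613.

74613


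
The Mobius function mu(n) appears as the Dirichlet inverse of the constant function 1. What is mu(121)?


121 has a squared prime factor, so mu(121) = 0.
Factorization reveals a repeated prime.

0


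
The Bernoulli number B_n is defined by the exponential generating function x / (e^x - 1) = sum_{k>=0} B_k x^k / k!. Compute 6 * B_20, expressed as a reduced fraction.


Bernoulli numbers can also be computed recursively via B_0 = 1 and sum_{j=0}^{m} C(m+1, j) B_j = 0 for m >= 1. Odd-index Bernoulli numbers vanish for k >= 3.
Computing B_20 = -174611/330, so 6 * B_20 = 6 * -174611/330 = -174611/55.

-174611/55


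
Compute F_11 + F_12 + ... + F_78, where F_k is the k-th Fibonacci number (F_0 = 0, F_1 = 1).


Use the identity sum_{k=0}^{N} F_k = F_{N+2} - 1 (which follows from F_{k+2} - F_{k+1} = F_k). Then
sum_{k=11}^{78} F_k = (F_{80} - 1) - (F_{12} - 1) = F_{80} - F_{12}.
Computing: F_{80} = 23416728348467685, F_{12} = 144, so
Sum = 23416728348467685 - 144 = 23416728348467541.

23416728348467541


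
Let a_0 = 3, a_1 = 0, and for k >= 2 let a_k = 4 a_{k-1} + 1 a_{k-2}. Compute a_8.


Iterating the recurrence forward:
a_0 = 3
a_1 = 0
a_2 = 4*0 + 1*3 = 3
a_3 = 4*3 + 1*0 = 12
a_4 = 4*12 + 1*3 = 51
a_5 = 4*51 + 1*12 = 216
a_6 = 4*216 + 1*51 = 915
a_7 = 4*915 + 1*216 = 3876
a_8 = 4*3876 + 1*915 = 16419
So a_8 = 16419.

16419


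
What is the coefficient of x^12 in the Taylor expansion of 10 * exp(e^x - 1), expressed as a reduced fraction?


exp(e^x - 1) = sum_{k>=0} Bell_k x^k / k!, where Bell_k is the k-th Bell number.
So the coefficient of x^12 is 10 * Bell_12 / 12!.
Computing: Bell_12 = 4213597 and 12! = 479001600, giving
10 * 4213597/479001600 = 4213597/47900160.

4213597/47900160


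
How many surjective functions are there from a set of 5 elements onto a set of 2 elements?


By inclusion-exclusion on which target elements are missed, the number of surjections from an n-set onto a k-set is
surj(n, k) = sum_{j=0}^{k} (-1)^j C(k, j) (k - j)^n.
Equivalently surj(n, k) = k! * S(n, k), where S(n, k) is the Stirling number of the second kind.
For n = 5, k = 2:
S(5, 2) = 15, so
surj = 2! * 15 = 2 * 15 = 30.

30


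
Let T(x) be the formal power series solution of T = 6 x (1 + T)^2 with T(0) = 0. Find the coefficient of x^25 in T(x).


Apply the Lagrange inversion formula: if T = 6 x * phi(T) with phi(t) = (1 + t)^2, then [x^n] T = 6^n * (1/n) [t^(n-1)] phi(t)^n = 6^n * (1/n) [t^(n-1)] (1 + t)^(2n) = 6^n * (1/n) C(2n, n-1).
Using the identity C(2n, n-1) = C(2n, n) * n / (n+1), the unscaled factor equals C(2n, n) / (n+1) = C_n, the n-th Catalan number.
For n = 25: C_25 = C(50, 25) / 26 = 126410606437752/26 = 4861946401452.
With the 6^25 = 28430288029929701376 factor, the coefficient is 28430288029929701376 * 4861946401452 = 138226536579360582077576172797952.

138226536579360582077576172797952
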